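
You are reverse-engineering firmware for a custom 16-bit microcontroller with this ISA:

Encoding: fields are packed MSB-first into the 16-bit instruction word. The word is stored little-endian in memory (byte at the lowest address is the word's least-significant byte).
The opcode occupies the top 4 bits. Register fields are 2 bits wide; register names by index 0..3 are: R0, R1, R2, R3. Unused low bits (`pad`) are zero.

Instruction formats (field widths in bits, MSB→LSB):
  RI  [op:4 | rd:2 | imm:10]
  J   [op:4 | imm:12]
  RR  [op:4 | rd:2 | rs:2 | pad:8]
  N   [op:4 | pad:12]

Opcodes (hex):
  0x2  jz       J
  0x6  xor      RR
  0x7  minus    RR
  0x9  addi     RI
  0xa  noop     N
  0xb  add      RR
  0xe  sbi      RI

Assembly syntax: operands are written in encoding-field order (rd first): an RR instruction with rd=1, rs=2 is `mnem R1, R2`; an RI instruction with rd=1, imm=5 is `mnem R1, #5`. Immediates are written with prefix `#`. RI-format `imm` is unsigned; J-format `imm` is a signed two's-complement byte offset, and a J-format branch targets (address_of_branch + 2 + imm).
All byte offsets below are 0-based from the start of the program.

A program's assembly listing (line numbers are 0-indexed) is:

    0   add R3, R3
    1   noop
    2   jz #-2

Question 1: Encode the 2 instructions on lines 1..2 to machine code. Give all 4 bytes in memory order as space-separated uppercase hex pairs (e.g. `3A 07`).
00 A0 FE 2F

L1: noop op=0xa:4|pad=0:12 ⇒ 0xa000 ⇒ little 00 a0
L2: jz op=0x2:4|imm=-2:12 ⇒ 0x2ffe ⇒ little fe 2f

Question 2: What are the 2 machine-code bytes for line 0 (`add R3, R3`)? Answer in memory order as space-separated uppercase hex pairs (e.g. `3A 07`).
00 BF

line 0 (add): pack op=0xb:4|rd=3:2|rs=3:2|pad=0:8 = 0xbf00; little→ 00 bf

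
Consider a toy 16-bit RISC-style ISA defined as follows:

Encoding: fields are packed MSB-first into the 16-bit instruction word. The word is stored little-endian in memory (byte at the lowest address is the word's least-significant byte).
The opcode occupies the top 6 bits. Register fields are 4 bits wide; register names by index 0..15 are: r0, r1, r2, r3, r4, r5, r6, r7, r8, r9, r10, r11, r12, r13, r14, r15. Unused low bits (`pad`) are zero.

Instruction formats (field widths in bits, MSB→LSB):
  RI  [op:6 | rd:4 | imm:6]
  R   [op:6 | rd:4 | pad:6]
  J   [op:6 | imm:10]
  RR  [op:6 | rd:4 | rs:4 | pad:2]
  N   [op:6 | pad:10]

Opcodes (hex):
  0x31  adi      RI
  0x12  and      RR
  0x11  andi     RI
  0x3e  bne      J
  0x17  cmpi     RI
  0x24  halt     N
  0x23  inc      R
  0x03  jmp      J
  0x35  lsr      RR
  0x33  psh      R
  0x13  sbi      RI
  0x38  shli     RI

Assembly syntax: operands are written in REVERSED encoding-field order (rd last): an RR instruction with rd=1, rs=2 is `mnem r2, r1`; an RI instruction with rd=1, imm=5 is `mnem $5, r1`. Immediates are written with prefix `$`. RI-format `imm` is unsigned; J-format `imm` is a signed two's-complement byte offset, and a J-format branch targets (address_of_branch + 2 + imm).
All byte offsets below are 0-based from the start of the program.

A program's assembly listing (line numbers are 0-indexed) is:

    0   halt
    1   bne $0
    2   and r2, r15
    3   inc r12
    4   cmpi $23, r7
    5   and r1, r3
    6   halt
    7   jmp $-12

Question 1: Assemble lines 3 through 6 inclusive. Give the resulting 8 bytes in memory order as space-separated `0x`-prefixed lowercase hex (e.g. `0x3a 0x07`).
0x00 0x8f 0xd7 0x5d 0xc4 0x48 0x00 0x90

line 3 (inc): pack op=0x23:6|rd=12:4|pad=0:6 = 0x8f00; little→ 00 8f
line 4 (cmpi): pack op=0x17:6|rd=7:4|imm=23:6 = 0x5dd7; little→ d7 5d
line 5 (and): pack op=0x12:6|rd=3:4|rs=1:4|pad=0:2 = 0x48c4; little→ c4 48
line 6 (halt): pack op=0x24:6|pad=0:10 = 0x9000; little→ 00 90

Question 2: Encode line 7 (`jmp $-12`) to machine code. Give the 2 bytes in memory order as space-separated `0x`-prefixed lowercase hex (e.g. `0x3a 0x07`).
line 7 (jmp): pack op=0x3:6|imm=-12:10 = 0x0ff4; little→ f4 0f

0xf4 0x0f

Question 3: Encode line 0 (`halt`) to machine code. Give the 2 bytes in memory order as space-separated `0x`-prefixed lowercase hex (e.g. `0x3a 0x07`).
0x00 0x90

0. halt fields op=0x24:6|pad=0:10 → word 9000h → 00 90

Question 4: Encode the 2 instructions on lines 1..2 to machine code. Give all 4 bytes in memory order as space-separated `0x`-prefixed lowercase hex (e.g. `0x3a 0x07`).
0x00 0xf8 0xc8 0x4b

1. bne fields op=0x3e:6|imm=0:10 → word f800h → 00 f8
2. and fields op=0x12:6|rd=15:4|rs=2:4|pad=0:2 → word 4bc8h → c8 4b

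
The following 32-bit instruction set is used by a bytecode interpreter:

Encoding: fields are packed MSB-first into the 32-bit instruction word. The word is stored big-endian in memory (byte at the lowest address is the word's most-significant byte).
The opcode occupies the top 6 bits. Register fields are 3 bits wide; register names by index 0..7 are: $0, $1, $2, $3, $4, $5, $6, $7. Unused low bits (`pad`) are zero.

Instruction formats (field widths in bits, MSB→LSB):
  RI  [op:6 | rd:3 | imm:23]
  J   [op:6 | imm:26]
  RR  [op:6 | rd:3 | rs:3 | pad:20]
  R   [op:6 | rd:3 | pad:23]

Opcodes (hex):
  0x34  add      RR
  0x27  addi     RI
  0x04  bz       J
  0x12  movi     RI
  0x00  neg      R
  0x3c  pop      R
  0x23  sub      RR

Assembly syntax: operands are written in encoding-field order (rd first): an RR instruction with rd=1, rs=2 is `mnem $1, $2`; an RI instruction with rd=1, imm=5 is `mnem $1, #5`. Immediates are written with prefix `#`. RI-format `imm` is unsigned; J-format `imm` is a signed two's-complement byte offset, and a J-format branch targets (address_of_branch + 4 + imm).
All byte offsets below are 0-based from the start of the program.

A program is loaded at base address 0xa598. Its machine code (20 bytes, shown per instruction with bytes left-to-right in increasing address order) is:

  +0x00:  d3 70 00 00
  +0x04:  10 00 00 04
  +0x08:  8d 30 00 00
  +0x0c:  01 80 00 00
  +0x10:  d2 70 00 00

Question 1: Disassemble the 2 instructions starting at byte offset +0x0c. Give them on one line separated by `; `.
neg $3; add $4, $7

off 0x0c: read 01 80 00 00 as big → 0x01800000
  top 6b → 0x0 → neg [R]
  rd@[25:23]=0x3 ⇒ $3
off 0x10: read d2 70 00 00 as big → 0xd2700000
  top 6b → 0x34 → add [RR]
  rd@[25:23]=0x4 ⇒ $4
  rs@[22:20]=0x7 ⇒ $7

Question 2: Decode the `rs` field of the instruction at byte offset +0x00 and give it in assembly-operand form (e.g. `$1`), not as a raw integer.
[00] d3 70 00 00 → 0xd3700000
  top 6b → 0x34 → add [RR]
  rd@[25:23]=0x6 ⇒ $6
  rs@[22:20]=0x7 ⇒ $7

$7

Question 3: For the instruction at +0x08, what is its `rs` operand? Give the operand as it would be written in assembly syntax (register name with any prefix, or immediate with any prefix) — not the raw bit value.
$3

+0x08: 8d 30 00 00 ⇒ word 0x8d300000 (big)
  op=0x8d300000>>26=0x23 ⇒ sub (RR)
  rd: (w>>23)&0x7=0x2 → $2
  rs: (w>>20)&0x7=0x3 → $3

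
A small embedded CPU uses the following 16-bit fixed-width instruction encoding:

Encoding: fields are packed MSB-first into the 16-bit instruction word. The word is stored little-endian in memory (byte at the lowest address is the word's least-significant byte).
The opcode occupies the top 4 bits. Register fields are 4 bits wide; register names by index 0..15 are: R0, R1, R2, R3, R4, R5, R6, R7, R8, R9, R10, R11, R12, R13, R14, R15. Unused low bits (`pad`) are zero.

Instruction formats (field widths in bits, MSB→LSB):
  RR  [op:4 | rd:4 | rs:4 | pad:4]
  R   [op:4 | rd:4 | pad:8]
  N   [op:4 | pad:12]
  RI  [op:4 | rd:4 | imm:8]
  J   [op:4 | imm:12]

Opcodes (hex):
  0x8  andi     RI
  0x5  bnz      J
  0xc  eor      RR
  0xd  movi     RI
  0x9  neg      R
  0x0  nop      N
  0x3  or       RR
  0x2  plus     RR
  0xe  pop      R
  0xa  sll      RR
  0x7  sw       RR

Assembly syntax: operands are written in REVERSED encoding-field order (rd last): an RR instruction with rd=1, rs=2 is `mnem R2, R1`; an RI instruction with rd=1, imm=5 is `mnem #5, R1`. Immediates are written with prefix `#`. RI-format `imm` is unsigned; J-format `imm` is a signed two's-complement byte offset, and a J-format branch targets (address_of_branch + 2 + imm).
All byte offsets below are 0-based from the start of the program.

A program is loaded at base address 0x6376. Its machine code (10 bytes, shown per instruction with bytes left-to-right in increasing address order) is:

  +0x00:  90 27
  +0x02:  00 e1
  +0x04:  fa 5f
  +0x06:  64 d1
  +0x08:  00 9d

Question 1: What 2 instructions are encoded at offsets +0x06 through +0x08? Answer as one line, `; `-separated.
off 0x06: read 64 d1 as little → 0xd164
  opcode bits[15:12]=0xd: movi/RI
  rd@[11:8]=0x1 ⇒ R1
  imm@[7:0]=0x64 ⇒ #100
off 0x08: read 00 9d as little → 0x9d00
  opcode bits[15:12]=0x9: neg/R
  rd@[11:8]=0xd ⇒ R13

movi #100, R1; neg R13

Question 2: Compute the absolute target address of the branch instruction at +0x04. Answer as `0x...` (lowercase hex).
off 0x04: read fa 5f as little → 0x5ffa
  op=0x5ffa>>12=0x5 ⇒ bnz (J)
  imm@[11:0]=0xffa (s12→-6) ⇒ #-6
  target = base 0x6376 + off 0x04 + 2 + imm -6 = 0x6376

0x6376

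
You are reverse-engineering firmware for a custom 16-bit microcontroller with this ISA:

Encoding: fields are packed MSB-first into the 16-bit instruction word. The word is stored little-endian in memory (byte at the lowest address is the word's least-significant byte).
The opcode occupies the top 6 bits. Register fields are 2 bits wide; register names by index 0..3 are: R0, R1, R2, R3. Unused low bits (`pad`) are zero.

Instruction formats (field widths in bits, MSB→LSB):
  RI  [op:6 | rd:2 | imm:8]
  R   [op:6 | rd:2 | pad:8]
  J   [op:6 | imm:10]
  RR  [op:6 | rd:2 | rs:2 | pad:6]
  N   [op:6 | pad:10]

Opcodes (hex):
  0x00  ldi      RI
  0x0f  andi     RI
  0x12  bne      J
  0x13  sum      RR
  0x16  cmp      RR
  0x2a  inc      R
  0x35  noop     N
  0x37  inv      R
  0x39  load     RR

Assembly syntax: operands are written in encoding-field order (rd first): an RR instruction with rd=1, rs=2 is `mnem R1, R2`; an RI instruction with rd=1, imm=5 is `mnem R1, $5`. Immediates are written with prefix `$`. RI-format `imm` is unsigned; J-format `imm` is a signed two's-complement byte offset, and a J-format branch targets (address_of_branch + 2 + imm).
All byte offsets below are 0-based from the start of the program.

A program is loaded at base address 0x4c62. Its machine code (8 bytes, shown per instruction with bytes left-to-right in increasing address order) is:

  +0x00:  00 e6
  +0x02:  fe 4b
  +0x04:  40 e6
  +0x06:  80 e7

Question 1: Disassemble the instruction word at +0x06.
@+06  little-endian(80 e7) = 0xe780
  top 6b → 0x39 → load [RR]
  rd: (w>>8)&0x3=0x3 → R3
  rs: (w>>6)&0x3=0x2 → R2

load R3, R2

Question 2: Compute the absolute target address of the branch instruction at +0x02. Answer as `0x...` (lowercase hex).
+0x02: fe 4b ⇒ word 0x4bfe (little)
  op=0x4bfe>>10=0x12 ⇒ bne (J)
  imm: (w>>0)&0x3ff=0x3fe (s10→-2) → $-2
  target = base 0x4c62 + off 0x02 + 2 + imm -2 = 0x4c64

0x4c64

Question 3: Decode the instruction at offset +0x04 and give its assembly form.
off 0x04: read 40 e6 as little → 0xe640
  top 6b → 0x39 → load [RR]
  rd@[9:8]=0x2 ⇒ R2
  rs@[7:6]=0x1 ⇒ R1

load R2, R1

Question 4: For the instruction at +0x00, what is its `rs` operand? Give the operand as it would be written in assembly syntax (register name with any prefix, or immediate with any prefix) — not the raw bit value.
R0

off 0x00: read 00 e6 as little → 0xe600
  top 6b → 0x39 → load [RR]
  rd: (w>>8)&0x3=0x2 → R2
  rs: (w>>6)&0x3=0x0 → R0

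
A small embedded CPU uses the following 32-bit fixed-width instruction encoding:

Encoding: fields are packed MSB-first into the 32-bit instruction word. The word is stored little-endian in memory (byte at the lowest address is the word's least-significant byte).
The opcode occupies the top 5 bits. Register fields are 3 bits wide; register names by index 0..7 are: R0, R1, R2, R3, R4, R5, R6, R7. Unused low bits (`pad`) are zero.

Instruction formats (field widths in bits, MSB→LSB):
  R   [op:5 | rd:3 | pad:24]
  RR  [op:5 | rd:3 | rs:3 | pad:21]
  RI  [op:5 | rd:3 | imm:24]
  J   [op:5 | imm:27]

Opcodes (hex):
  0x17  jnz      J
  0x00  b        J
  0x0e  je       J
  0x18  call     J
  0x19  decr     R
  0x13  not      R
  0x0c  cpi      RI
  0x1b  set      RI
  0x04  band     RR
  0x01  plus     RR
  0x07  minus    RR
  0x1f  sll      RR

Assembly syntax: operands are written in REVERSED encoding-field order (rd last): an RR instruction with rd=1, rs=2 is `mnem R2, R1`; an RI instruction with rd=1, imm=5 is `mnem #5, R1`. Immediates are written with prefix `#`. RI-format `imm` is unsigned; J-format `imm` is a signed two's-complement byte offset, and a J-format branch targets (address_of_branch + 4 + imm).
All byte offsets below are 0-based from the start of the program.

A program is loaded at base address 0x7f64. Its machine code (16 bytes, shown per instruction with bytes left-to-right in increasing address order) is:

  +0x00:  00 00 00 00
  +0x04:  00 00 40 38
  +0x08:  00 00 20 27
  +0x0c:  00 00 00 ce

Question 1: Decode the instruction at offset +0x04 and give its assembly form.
@+04  little-endian(00 00 40 38) = 0x38400000
  top 5b → 0x7 → minus [RR]
  rd: (w>>24)&0x7=0x0 → R0
  rs: (w>>21)&0x7=0x2 → R2

minus R2, R0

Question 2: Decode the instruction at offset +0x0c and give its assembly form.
decr R6

+0x0c: 00 00 00 ce ⇒ word 0xce000000 (little)
  top 5b → 0x19 → decr [R]
  [26:24] rd=6 = R6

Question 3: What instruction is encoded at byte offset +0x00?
b #0

[00] 00 00 00 00 → 0x00000000
  top 5b → 0x0 → b [J]
  imm: (w>>0)&0x7ffffff=0x0 → #0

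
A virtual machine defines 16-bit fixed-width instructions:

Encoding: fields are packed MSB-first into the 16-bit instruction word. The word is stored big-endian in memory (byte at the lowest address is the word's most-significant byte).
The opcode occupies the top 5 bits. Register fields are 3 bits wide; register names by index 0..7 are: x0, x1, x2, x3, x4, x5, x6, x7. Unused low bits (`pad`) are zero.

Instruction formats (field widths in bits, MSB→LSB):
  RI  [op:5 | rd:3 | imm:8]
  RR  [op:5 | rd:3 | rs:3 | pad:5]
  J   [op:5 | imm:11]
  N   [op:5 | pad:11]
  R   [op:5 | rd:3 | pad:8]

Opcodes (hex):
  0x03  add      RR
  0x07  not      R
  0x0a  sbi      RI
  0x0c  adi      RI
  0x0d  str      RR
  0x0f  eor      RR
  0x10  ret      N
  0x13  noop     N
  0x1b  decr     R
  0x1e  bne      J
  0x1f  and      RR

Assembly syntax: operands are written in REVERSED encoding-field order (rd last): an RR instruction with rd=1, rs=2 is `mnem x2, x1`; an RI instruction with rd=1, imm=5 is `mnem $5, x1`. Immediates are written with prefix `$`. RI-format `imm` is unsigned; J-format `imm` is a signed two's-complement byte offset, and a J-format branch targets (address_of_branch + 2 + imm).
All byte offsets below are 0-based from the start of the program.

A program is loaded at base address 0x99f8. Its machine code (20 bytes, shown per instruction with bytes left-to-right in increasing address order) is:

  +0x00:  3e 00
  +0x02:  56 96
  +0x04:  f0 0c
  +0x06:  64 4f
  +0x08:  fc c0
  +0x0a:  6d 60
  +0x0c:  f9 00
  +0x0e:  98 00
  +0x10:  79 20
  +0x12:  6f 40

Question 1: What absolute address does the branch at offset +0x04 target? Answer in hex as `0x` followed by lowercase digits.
0x9a0a

+0x04: f0 0c ⇒ word 0xf00c (big)
  top 5b → 0x1e → bne [J]
  [10:0] imm=12 = $12
  target = base 0x99f8 + off 0x04 + 2 + imm 12 = 0x9a0a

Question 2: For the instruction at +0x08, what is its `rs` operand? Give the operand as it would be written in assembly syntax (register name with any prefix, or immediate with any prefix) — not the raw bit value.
x6

[08] fc c0 → 0xfcc0
  top 5b → 0x1f → and [RR]
  rd@[10:8]=0x4 ⇒ x4
  rs@[7:5]=0x6 ⇒ x6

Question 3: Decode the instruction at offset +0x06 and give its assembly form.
off 0x06: read 64 4f as big → 0x644f
  op=0x644f>>11=0xc ⇒ adi (RI)
  rd@[10:8]=0x4 ⇒ x4
  imm@[7:0]=0x4f ⇒ $79

adi $79, x4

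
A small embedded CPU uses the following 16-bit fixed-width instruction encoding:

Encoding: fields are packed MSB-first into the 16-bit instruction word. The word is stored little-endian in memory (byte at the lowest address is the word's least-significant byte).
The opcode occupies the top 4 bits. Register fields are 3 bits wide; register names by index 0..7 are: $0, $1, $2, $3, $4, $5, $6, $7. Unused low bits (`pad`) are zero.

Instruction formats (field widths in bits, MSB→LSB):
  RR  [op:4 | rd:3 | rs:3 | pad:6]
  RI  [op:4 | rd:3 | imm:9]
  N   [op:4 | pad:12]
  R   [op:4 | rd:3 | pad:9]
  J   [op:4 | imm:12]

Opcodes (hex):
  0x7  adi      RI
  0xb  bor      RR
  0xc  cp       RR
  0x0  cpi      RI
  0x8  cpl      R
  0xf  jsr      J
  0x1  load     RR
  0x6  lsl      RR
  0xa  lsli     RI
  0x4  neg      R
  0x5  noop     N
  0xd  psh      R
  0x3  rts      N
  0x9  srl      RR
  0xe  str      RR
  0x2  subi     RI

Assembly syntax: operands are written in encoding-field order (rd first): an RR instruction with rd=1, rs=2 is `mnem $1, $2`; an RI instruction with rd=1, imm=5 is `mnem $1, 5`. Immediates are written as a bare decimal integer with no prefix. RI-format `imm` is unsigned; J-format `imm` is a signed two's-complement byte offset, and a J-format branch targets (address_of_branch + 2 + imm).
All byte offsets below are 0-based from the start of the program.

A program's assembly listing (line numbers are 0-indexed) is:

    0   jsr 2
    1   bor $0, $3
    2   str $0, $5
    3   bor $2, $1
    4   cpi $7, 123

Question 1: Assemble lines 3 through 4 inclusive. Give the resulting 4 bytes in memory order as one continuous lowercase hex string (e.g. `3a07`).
3. bor fields op=0xb:4|rd=2:3|rs=1:3|pad=0:6 → word b440h → 40 b4
4. cpi fields op=0x0:4|rd=7:3|imm=123:9 → word 0e7bh → 7b 0e

40b47b0e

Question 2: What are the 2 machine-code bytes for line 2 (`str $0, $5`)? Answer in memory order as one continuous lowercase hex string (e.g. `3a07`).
40e1

line 2 (str): pack op=0xe:4|rd=0:3|rs=5:3|pad=0:6 = 0xe140; little→ 40 e1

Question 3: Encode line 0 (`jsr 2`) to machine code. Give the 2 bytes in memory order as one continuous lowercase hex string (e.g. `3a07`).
line 0 (jsr): pack op=0xf:4|imm=2:12 = 0xf002; little→ 02 f0

02f0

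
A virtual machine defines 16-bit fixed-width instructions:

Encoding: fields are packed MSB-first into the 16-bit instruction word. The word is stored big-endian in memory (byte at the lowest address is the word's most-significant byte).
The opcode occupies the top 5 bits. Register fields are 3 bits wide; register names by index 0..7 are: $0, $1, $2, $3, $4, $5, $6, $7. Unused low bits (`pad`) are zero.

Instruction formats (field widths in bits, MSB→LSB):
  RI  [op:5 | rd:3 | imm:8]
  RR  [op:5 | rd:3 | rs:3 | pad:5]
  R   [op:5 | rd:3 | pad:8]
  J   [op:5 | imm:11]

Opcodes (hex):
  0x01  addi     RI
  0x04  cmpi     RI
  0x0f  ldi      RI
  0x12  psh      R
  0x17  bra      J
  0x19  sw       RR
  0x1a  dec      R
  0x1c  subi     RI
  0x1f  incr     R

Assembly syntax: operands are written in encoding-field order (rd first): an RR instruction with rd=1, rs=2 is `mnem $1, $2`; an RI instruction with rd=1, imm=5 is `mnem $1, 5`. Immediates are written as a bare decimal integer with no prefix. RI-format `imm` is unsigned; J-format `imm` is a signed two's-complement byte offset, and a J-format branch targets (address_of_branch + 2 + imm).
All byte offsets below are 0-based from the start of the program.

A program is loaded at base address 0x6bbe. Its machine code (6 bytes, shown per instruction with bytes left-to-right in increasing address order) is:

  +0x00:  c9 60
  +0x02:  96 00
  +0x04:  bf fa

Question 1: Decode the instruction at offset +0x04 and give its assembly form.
[04] bf fa → 0xbffa
  op=0xbffa>>11=0x17 ⇒ bra (J)
  imm@[10:0]=0x7fa (s11→-6) ⇒ -6

bra -6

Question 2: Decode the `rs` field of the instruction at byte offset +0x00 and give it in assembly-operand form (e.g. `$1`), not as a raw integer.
@+00  big-endian(c9 60) = 0xc960
  op=0xc960>>11=0x19 ⇒ sw (RR)
  rd@[10:8]=0x1 ⇒ $1
  rs@[7:5]=0x3 ⇒ $3

$3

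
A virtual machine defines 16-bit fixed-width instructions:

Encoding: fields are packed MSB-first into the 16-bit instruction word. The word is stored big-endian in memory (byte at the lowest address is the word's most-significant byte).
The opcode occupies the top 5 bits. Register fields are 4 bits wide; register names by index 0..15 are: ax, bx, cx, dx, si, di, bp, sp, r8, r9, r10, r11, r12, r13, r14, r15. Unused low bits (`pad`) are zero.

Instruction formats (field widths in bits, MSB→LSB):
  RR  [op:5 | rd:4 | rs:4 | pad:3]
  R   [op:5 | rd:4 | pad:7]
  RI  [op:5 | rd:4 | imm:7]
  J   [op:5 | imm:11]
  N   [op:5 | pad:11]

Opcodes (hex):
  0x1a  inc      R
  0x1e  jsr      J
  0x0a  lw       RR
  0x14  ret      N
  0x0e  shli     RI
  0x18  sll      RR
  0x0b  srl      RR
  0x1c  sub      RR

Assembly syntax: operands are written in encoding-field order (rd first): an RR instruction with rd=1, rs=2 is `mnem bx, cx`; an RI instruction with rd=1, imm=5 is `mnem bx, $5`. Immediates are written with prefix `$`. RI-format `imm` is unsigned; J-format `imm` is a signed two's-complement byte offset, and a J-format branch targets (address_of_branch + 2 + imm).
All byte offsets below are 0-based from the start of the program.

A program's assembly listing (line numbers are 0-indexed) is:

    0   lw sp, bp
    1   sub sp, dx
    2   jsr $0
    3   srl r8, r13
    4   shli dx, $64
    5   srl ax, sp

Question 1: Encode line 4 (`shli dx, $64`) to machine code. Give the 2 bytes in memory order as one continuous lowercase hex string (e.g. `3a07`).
L4: shli op=0xe:5|rd=3:4|imm=64:7 ⇒ 0x71c0 ⇒ big 71 c0

71c0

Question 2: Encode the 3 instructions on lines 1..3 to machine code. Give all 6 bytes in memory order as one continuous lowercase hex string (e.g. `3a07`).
e398f0005c68

L1: sub op=0x1c:5|rd=7:4|rs=3:4|pad=0:3 ⇒ 0xe398 ⇒ big e3 98
L2: jsr op=0x1e:5|imm=0:11 ⇒ 0xf000 ⇒ big f0 00
L3: srl op=0xb:5|rd=8:4|rs=13:4|pad=0:3 ⇒ 0x5c68 ⇒ big 5c 68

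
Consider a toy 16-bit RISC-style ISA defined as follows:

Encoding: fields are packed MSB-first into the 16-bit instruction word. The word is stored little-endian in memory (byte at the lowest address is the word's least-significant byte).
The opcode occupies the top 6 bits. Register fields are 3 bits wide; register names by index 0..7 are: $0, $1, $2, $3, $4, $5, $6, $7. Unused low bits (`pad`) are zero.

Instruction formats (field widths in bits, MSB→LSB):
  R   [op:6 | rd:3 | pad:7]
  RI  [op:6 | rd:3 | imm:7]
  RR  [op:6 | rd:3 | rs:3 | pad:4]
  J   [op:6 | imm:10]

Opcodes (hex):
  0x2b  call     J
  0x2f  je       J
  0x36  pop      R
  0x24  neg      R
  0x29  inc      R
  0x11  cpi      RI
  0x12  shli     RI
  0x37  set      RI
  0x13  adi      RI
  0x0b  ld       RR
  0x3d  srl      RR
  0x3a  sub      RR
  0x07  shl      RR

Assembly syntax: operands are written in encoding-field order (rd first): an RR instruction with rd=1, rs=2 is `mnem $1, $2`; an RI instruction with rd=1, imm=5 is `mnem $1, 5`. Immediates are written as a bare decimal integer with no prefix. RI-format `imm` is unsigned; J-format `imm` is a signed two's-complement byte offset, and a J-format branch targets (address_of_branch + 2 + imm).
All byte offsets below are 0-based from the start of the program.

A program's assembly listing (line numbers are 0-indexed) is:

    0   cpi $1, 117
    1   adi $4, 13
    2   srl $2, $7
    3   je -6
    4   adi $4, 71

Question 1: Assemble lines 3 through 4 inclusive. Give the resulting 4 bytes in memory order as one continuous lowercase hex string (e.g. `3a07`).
L3: je op=0x2f:6|imm=-6:10 ⇒ 0xbffa ⇒ little fa bf
L4: adi op=0x13:6|rd=4:3|imm=71:7 ⇒ 0x4e47 ⇒ little 47 4e

fabf474e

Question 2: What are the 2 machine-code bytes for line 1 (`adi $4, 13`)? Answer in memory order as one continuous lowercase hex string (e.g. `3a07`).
L1: adi op=0x13:6|rd=4:3|imm=13:7 ⇒ 0x4e0d ⇒ little 0d 4e

0d4e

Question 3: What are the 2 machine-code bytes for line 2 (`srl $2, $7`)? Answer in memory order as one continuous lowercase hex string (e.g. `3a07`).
2. srl fields op=0x3d:6|rd=2:3|rs=7:3|pad=0:4 → word f570h → 70 f5

70f5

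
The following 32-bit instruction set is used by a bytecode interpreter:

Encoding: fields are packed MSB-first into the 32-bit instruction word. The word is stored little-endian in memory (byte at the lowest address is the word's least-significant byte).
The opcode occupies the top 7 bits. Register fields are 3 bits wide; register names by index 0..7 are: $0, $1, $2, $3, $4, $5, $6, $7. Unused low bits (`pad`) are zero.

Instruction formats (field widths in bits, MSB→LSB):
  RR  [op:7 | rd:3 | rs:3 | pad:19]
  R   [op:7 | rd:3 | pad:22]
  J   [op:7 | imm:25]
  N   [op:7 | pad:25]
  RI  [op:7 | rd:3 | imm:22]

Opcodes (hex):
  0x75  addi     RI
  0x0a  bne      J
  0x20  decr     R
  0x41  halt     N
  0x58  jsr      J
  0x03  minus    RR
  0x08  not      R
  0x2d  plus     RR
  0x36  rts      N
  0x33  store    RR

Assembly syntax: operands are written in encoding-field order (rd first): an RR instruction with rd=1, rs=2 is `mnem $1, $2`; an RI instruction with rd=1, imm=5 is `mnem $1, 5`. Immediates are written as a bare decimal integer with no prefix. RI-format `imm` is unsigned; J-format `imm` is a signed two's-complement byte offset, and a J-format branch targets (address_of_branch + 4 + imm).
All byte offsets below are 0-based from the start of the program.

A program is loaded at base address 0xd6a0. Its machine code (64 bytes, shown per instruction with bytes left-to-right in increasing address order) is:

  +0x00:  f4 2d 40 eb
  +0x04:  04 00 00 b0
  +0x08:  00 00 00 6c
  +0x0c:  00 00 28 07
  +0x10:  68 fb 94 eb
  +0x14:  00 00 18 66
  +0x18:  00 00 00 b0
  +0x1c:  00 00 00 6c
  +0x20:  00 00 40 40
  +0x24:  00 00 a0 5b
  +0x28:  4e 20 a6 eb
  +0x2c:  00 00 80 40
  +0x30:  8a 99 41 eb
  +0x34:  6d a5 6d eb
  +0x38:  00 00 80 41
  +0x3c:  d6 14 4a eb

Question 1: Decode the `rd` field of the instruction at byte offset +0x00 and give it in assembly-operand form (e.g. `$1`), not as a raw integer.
$5

+0x00: f4 2d 40 eb ⇒ word 0xeb402df4 (little)
  top 7b → 0x75 → addi [RI]
  rd: (w>>22)&0x7=0x5 → $5
  imm: (w>>0)&0x3fffff=0x2df4 → 11764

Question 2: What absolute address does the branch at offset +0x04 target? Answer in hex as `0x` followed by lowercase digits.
0xd6ac

+0x04: 04 00 00 b0 ⇒ word 0xb0000004 (little)
  opcode bits[31:25]=0x58: jsr/J
  imm: (w>>0)&0x1ffffff=0x4 → 4
  target = base 0xd6a0 + off 0x04 + 4 + imm 4 = 0xd6ac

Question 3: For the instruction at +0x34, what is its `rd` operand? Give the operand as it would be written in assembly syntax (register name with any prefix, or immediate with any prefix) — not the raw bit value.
@+34  little-endian(6d a5 6d eb) = 0xeb6da56d
  opcode bits[31:25]=0x75: addi/RI
  [24:22] rd=5 = $5
  [21:0] imm=2991469 = 2991469

$5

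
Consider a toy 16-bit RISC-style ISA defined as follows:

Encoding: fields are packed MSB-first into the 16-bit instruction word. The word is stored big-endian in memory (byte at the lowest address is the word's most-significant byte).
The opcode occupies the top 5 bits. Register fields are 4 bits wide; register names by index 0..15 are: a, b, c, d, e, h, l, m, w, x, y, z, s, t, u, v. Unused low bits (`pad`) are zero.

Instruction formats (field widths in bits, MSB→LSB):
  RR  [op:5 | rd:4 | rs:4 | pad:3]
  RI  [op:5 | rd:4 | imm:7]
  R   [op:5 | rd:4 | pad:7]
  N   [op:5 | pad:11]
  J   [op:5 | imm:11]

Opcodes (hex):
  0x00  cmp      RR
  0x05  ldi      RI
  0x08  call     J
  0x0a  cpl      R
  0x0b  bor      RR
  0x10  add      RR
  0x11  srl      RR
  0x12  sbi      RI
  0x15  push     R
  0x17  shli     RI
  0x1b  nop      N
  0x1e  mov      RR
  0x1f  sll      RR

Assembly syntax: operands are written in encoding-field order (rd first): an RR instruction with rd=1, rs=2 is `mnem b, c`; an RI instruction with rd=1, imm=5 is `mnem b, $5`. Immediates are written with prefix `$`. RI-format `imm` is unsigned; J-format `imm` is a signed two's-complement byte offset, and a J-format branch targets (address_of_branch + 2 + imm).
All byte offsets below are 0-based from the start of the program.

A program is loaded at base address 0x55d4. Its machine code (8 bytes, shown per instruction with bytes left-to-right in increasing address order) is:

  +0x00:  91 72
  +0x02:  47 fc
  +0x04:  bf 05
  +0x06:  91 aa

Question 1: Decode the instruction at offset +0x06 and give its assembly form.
sbi d, $42

off 0x06: read 91 aa as big → 0x91aa
  opcode bits[15:11]=0x12: sbi/RI
  [10:7] rd=3 = d
  [6:0] imm=42 = $42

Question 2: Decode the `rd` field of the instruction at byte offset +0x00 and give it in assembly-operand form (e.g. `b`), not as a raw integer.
+0x00: 91 72 ⇒ word 0x9172 (big)
  opcode bits[15:11]=0x12: sbi/RI
  rd@[10:7]=0x2 ⇒ c
  imm@[6:0]=0x72 ⇒ $114

c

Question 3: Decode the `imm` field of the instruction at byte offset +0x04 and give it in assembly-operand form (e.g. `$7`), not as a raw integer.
$5

off 0x04: read bf 05 as big → 0xbf05
  op=0xbf05>>11=0x17 ⇒ shli (RI)
  rd@[10:7]=0xe ⇒ u
  imm@[6:0]=0x5 ⇒ $5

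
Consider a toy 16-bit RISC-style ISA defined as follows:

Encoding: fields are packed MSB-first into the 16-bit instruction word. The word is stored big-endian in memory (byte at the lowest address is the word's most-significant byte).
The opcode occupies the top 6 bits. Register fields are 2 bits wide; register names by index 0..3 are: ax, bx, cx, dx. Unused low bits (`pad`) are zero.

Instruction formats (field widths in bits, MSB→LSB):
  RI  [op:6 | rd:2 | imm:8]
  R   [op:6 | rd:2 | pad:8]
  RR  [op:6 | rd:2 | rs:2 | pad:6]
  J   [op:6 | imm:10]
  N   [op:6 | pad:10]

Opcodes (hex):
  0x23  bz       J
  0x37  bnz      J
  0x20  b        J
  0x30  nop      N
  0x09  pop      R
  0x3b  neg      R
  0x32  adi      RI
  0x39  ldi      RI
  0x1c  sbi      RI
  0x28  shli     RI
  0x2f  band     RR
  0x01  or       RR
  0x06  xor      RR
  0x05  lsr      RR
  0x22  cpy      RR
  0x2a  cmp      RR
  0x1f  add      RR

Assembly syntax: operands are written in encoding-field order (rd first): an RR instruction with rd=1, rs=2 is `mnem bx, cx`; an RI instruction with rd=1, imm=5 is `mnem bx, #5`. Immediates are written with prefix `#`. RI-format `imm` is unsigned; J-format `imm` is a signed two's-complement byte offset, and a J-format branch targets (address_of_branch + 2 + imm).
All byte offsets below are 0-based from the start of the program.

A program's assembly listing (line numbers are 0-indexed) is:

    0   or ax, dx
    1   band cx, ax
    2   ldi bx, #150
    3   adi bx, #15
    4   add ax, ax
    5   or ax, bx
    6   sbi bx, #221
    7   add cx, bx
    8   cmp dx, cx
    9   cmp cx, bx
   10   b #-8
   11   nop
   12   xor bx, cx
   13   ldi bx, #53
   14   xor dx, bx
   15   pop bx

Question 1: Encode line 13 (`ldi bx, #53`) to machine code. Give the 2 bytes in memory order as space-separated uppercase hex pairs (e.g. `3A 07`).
E5 35

13. ldi fields op=0x39:6|rd=1:2|imm=53:8 → word e535h → e5 35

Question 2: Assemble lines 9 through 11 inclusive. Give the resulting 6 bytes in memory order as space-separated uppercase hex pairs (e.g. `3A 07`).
L9: cmp op=0x2a:6|rd=2:2|rs=1:2|pad=0:6 ⇒ 0xaa40 ⇒ big aa 40
L10: b op=0x20:6|imm=-8:10 ⇒ 0x83f8 ⇒ big 83 f8
L11: nop op=0x30:6|pad=0:10 ⇒ 0xc000 ⇒ big c0 00

AA 40 83 F8 C0 00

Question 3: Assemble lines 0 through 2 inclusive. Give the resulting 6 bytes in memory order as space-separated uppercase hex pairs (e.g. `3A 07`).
0. or fields op=0x1:6|rd=0:2|rs=3:2|pad=0:6 → word 04c0h → 04 c0
1. band fields op=0x2f:6|rd=2:2|rs=0:2|pad=0:6 → word be00h → be 00
2. ldi fields op=0x39:6|rd=1:2|imm=150:8 → word e596h → e5 96

04 C0 BE 00 E5 96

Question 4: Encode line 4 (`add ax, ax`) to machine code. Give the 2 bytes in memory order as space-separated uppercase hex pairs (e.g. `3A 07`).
4. add fields op=0x1f:6|rd=0:2|rs=0:2|pad=0:6 → word 7c00h → 7c 00

7C 00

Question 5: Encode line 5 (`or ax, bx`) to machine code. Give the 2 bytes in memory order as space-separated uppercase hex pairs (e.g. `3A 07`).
line 5 (or): pack op=0x1:6|rd=0:2|rs=1:2|pad=0:6 = 0x0440; big→ 04 40

04 40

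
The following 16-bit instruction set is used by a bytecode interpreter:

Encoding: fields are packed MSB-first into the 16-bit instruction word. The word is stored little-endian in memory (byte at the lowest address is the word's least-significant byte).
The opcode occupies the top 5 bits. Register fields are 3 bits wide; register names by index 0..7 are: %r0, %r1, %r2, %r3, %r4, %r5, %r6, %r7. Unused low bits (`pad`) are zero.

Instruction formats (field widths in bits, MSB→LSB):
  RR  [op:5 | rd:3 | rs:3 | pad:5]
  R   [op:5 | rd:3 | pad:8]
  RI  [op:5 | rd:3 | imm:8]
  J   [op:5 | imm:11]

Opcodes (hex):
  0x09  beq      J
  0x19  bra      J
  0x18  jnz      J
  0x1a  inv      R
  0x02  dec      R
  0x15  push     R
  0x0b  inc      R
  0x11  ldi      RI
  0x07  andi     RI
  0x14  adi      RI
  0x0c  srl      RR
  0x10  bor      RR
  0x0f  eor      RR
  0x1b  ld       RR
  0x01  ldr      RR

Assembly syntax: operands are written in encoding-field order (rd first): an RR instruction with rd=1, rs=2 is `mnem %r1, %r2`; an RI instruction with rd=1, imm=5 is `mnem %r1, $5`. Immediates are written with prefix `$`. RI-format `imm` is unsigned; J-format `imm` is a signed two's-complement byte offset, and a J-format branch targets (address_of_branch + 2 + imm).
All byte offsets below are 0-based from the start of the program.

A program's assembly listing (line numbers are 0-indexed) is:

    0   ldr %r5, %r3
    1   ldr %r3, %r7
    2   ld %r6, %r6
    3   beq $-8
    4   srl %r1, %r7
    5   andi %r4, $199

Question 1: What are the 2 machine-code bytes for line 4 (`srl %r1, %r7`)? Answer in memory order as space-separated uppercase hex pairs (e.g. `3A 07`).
L4: srl op=0xc:5|rd=1:3|rs=7:3|pad=0:5 ⇒ 0x61e0 ⇒ little e0 61

E0 61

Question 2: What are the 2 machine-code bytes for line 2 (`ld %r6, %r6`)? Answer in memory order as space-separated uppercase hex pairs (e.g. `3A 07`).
L2: ld op=0x1b:5|rd=6:3|rs=6:3|pad=0:5 ⇒ 0xdec0 ⇒ little c0 de

C0 DE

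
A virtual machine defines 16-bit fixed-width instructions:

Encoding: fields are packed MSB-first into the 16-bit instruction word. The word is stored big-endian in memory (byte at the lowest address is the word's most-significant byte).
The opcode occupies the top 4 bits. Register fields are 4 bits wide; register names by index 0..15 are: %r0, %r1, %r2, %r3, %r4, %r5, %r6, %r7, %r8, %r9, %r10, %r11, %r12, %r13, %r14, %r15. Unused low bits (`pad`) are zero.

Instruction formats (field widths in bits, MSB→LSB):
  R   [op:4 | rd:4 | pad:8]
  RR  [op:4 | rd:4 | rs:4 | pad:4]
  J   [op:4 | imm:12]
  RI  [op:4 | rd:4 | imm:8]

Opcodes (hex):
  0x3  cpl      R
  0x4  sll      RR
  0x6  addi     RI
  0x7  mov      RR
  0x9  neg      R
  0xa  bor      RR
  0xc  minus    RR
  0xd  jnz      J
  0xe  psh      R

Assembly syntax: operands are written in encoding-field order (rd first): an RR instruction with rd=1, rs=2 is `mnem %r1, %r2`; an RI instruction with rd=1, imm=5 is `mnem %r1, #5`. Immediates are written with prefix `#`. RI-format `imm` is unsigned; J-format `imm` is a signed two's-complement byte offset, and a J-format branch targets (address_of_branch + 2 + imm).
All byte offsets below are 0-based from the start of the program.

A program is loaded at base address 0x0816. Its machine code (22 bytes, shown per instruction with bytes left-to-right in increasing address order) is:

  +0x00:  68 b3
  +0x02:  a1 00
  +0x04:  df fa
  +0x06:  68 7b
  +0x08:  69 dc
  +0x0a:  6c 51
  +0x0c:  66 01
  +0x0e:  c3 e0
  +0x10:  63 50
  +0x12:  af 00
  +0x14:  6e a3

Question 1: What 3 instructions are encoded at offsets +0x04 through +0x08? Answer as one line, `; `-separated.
jnz #-6; addi %r8, #123; addi %r9, #220

@+04  big-endian(df fa) = 0xdffa
  top 4b → 0xd → jnz [J]
  [11:0] imm=4090 (s12→-6) = #-6
@+06  big-endian(68 7b) = 0x687b
  top 4b → 0x6 → addi [RI]
  [11:8] rd=8 = %r8
  [7:0] imm=123 = #123
@+08  big-endian(69 dc) = 0x69dc
  top 4b → 0x6 → addi [RI]
  [11:8] rd=9 = %r9
  [7:0] imm=220 = #220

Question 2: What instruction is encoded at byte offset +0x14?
@+14  big-endian(6e a3) = 0x6ea3
  opcode bits[15:12]=0x6: addi/RI
  rd: (w>>8)&0xf=0xe → %r14
  imm: (w>>0)&0xff=0xa3 → #163

addi %r14, #163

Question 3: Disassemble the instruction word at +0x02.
bor %r1, %r0

[02] a1 00 → 0xa100
  opcode bits[15:12]=0xa: bor/RR
  [11:8] rd=1 = %r1
  [7:4] rs=0 = %r0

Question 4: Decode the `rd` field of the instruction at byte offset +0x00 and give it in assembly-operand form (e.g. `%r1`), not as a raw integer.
[00] 68 b3 → 0x68b3
  top 4b → 0x6 → addi [RI]
  rd: (w>>8)&0xf=0x8 → %r8
  imm: (w>>0)&0xff=0xb3 → #179

%r8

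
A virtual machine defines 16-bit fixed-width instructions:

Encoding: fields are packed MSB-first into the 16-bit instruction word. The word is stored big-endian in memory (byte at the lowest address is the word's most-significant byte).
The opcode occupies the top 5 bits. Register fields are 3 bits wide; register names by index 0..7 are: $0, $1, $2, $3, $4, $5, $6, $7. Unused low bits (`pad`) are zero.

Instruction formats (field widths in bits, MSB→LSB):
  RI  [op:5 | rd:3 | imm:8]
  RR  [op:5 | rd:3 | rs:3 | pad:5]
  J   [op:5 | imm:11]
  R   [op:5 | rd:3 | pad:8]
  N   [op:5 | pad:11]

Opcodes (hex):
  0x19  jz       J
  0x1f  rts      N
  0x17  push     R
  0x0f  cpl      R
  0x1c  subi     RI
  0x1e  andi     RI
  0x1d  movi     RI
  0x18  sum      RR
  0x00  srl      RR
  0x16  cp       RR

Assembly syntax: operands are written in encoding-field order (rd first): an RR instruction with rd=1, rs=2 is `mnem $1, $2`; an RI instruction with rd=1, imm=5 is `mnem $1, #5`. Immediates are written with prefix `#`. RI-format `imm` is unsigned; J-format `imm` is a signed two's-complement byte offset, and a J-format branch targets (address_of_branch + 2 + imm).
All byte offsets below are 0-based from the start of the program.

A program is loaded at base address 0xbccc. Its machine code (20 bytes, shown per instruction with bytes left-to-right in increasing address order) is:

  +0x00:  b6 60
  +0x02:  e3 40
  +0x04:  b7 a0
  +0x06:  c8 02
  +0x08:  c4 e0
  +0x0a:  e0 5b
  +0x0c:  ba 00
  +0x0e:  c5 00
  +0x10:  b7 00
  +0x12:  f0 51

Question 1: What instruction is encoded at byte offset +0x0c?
@+0c  big-endian(ba 00) = 0xba00
  opcode bits[15:11]=0x17: push/R
  rd: (w>>8)&0x7=0x2 → $2

push $2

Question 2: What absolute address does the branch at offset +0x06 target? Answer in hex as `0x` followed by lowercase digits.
off 0x06: read c8 02 as big → 0xc802
  opcode bits[15:11]=0x19: jz/J
  [10:0] imm=2 = #2
  target = base 0xbccc + off 0x06 + 2 + imm 2 = 0xbcd6

0xbcd6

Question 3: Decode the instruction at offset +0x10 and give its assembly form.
off 0x10: read b7 00 as big → 0xb700
  opcode bits[15:11]=0x16: cp/RR
  rd: (w>>8)&0x7=0x7 → $7
  rs: (w>>5)&0x7=0x0 → $0

cp $7, $0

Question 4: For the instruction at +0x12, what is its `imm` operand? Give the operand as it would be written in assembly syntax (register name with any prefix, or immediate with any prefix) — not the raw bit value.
#81

+0x12: f0 51 ⇒ word 0xf051 (big)
  op=0xf051>>11=0x1e ⇒ andi (RI)
  [10:8] rd=0 = $0
  [7:0] imm=81 = #81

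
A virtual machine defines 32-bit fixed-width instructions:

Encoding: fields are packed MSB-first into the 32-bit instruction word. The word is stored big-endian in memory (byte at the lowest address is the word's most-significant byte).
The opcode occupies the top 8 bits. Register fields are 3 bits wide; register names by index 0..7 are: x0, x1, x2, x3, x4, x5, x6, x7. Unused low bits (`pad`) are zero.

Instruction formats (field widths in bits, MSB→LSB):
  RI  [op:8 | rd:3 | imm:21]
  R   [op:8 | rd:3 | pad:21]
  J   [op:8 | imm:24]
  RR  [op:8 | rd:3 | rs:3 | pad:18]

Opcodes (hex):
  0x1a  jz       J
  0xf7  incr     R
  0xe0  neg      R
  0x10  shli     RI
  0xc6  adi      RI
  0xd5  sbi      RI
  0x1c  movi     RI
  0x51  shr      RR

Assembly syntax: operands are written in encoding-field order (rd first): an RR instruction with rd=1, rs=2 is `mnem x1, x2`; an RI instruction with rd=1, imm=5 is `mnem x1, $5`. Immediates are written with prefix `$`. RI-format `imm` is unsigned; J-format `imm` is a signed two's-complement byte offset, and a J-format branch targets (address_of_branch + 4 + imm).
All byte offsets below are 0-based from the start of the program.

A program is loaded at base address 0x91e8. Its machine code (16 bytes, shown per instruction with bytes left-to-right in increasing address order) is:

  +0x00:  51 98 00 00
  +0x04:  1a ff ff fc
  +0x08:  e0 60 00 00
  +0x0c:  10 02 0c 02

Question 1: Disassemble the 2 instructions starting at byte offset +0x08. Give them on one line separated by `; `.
off 0x08: read e0 60 00 00 as big → 0xe0600000
  opcode bits[31:24]=0xe0: neg/R
  rd: (w>>21)&0x7=0x3 → x3
off 0x0c: read 10 02 0c 02 as big → 0x10020c02
  opcode bits[31:24]=0x10: shli/RI
  rd: (w>>21)&0x7=0x0 → x0
  imm: (w>>0)&0x1fffff=0x20c02 → $134146

neg x3; shli x0, $134146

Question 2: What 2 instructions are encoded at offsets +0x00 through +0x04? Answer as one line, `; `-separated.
off 0x00: read 51 98 00 00 as big → 0x51980000
  op=0x51980000>>24=0x51 ⇒ shr (RR)
  rd: (w>>21)&0x7=0x4 → x4
  rs: (w>>18)&0x7=0x6 → x6
off 0x04: read 1a ff ff fc as big → 0x1afffffc
  op=0x1afffffc>>24=0x1a ⇒ jz (J)
  imm: (w>>0)&0xffffff=0xfffffc (s24→-4) → $-4

shr x4, x6; jz $-4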